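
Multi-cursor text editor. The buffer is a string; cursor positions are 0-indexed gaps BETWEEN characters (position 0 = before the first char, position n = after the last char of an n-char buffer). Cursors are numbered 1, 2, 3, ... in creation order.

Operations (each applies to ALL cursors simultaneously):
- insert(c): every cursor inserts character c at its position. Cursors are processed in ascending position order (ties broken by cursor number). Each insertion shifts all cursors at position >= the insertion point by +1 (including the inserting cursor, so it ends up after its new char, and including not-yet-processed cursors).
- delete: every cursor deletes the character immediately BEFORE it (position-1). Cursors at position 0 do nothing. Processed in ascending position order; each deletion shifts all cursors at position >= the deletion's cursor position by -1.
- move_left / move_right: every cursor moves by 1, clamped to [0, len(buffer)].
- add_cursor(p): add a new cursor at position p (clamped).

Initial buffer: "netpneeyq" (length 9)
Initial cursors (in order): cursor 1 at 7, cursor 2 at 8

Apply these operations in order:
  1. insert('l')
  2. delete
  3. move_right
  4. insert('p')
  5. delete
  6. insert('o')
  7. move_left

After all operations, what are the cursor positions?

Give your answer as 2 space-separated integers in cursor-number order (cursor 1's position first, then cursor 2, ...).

After op 1 (insert('l')): buffer="netpneelylq" (len 11), cursors c1@8 c2@10, authorship .......1.2.
After op 2 (delete): buffer="netpneeyq" (len 9), cursors c1@7 c2@8, authorship .........
After op 3 (move_right): buffer="netpneeyq" (len 9), cursors c1@8 c2@9, authorship .........
After op 4 (insert('p')): buffer="netpneeypqp" (len 11), cursors c1@9 c2@11, authorship ........1.2
After op 5 (delete): buffer="netpneeyq" (len 9), cursors c1@8 c2@9, authorship .........
After op 6 (insert('o')): buffer="netpneeyoqo" (len 11), cursors c1@9 c2@11, authorship ........1.2
After op 7 (move_left): buffer="netpneeyoqo" (len 11), cursors c1@8 c2@10, authorship ........1.2

Answer: 8 10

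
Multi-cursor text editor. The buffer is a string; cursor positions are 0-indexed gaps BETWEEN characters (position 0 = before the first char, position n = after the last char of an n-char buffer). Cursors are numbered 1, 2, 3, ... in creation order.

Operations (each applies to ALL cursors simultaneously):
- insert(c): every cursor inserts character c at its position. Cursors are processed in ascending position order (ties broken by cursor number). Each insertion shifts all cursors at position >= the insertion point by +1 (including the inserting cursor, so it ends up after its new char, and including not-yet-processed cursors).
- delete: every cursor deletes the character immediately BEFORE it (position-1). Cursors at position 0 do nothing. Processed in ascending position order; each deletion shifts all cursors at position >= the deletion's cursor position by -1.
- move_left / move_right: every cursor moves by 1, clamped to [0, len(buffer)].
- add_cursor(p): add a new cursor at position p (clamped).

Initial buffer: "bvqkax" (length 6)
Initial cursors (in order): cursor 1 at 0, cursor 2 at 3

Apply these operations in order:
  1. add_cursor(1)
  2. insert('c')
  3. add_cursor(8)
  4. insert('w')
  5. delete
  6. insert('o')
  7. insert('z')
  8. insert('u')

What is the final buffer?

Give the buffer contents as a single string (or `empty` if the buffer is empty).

Answer: cozubcozuvqcozukaozux

Derivation:
After op 1 (add_cursor(1)): buffer="bvqkax" (len 6), cursors c1@0 c3@1 c2@3, authorship ......
After op 2 (insert('c')): buffer="cbcvqckax" (len 9), cursors c1@1 c3@3 c2@6, authorship 1.3..2...
After op 3 (add_cursor(8)): buffer="cbcvqckax" (len 9), cursors c1@1 c3@3 c2@6 c4@8, authorship 1.3..2...
After op 4 (insert('w')): buffer="cwbcwvqcwkawx" (len 13), cursors c1@2 c3@5 c2@9 c4@12, authorship 11.33..22..4.
After op 5 (delete): buffer="cbcvqckax" (len 9), cursors c1@1 c3@3 c2@6 c4@8, authorship 1.3..2...
After op 6 (insert('o')): buffer="cobcovqcokaox" (len 13), cursors c1@2 c3@5 c2@9 c4@12, authorship 11.33..22..4.
After op 7 (insert('z')): buffer="cozbcozvqcozkaozx" (len 17), cursors c1@3 c3@7 c2@12 c4@16, authorship 111.333..222..44.
After op 8 (insert('u')): buffer="cozubcozuvqcozukaozux" (len 21), cursors c1@4 c3@9 c2@15 c4@20, authorship 1111.3333..2222..444.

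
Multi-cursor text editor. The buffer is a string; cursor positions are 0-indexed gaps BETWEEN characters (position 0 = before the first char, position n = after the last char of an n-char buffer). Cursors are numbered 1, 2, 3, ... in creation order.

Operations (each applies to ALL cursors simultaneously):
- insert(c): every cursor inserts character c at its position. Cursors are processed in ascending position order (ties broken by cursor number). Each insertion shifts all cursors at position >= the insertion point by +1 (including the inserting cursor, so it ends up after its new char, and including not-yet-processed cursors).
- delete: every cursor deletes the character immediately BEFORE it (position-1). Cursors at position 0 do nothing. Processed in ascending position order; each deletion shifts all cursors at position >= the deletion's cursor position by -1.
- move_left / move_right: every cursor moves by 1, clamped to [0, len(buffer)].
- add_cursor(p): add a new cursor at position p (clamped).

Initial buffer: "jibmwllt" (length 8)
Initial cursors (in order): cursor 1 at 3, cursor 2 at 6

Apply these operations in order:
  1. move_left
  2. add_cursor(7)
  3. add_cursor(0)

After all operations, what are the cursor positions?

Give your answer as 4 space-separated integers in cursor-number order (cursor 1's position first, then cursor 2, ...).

After op 1 (move_left): buffer="jibmwllt" (len 8), cursors c1@2 c2@5, authorship ........
After op 2 (add_cursor(7)): buffer="jibmwllt" (len 8), cursors c1@2 c2@5 c3@7, authorship ........
After op 3 (add_cursor(0)): buffer="jibmwllt" (len 8), cursors c4@0 c1@2 c2@5 c3@7, authorship ........

Answer: 2 5 7 0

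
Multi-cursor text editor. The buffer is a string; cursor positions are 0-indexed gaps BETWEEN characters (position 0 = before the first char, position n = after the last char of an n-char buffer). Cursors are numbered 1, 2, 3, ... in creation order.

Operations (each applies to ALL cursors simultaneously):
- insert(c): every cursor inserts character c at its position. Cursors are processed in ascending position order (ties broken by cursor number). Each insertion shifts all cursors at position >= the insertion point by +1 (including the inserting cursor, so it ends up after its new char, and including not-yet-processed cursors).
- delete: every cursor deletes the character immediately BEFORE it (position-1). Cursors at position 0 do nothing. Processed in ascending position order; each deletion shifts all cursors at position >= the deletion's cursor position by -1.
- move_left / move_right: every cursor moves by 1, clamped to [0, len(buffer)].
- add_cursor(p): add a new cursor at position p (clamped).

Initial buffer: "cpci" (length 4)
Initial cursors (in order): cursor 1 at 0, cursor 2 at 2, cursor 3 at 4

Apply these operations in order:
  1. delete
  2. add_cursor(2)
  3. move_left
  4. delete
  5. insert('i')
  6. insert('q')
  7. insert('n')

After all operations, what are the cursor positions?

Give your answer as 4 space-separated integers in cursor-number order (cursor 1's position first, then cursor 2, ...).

Answer: 12 12 12 12

Derivation:
After op 1 (delete): buffer="cc" (len 2), cursors c1@0 c2@1 c3@2, authorship ..
After op 2 (add_cursor(2)): buffer="cc" (len 2), cursors c1@0 c2@1 c3@2 c4@2, authorship ..
After op 3 (move_left): buffer="cc" (len 2), cursors c1@0 c2@0 c3@1 c4@1, authorship ..
After op 4 (delete): buffer="c" (len 1), cursors c1@0 c2@0 c3@0 c4@0, authorship .
After op 5 (insert('i')): buffer="iiiic" (len 5), cursors c1@4 c2@4 c3@4 c4@4, authorship 1234.
After op 6 (insert('q')): buffer="iiiiqqqqc" (len 9), cursors c1@8 c2@8 c3@8 c4@8, authorship 12341234.
After op 7 (insert('n')): buffer="iiiiqqqqnnnnc" (len 13), cursors c1@12 c2@12 c3@12 c4@12, authorship 123412341234.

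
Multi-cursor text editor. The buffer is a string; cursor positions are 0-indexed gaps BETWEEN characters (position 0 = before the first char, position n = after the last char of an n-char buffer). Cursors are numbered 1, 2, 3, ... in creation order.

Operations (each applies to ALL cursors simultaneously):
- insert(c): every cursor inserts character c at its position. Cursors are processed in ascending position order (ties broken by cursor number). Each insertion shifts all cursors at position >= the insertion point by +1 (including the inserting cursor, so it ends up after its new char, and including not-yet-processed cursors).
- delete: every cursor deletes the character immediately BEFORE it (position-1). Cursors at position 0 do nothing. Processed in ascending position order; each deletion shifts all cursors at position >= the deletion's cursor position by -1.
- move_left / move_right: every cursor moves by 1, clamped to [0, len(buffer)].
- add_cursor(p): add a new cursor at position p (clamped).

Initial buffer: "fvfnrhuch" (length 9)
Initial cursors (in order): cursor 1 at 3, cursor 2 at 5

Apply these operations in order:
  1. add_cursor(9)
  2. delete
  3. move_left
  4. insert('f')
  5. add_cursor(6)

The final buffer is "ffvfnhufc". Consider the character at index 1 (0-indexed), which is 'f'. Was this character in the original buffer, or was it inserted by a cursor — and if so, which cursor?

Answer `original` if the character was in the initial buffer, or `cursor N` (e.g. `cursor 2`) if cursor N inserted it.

Answer: cursor 1

Derivation:
After op 1 (add_cursor(9)): buffer="fvfnrhuch" (len 9), cursors c1@3 c2@5 c3@9, authorship .........
After op 2 (delete): buffer="fvnhuc" (len 6), cursors c1@2 c2@3 c3@6, authorship ......
After op 3 (move_left): buffer="fvnhuc" (len 6), cursors c1@1 c2@2 c3@5, authorship ......
After op 4 (insert('f')): buffer="ffvfnhufc" (len 9), cursors c1@2 c2@4 c3@8, authorship .1.2...3.
After op 5 (add_cursor(6)): buffer="ffvfnhufc" (len 9), cursors c1@2 c2@4 c4@6 c3@8, authorship .1.2...3.
Authorship (.=original, N=cursor N): . 1 . 2 . . . 3 .
Index 1: author = 1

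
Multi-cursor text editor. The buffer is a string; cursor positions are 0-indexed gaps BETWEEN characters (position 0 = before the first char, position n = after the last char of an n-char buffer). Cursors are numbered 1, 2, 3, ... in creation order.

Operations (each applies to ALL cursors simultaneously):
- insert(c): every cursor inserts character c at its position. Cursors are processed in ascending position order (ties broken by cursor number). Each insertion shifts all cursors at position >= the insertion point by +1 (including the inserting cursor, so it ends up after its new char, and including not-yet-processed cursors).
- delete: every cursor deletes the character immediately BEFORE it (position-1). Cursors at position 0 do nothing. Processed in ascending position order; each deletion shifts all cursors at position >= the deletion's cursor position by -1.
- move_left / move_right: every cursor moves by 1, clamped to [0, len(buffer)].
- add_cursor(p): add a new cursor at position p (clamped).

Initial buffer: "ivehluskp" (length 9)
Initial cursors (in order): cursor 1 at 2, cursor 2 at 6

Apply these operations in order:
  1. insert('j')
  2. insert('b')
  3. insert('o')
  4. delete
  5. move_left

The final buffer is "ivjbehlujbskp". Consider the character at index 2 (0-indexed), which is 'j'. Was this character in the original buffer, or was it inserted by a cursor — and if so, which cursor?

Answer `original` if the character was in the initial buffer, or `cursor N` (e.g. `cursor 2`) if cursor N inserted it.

After op 1 (insert('j')): buffer="ivjehlujskp" (len 11), cursors c1@3 c2@8, authorship ..1....2...
After op 2 (insert('b')): buffer="ivjbehlujbskp" (len 13), cursors c1@4 c2@10, authorship ..11....22...
After op 3 (insert('o')): buffer="ivjboehlujboskp" (len 15), cursors c1@5 c2@12, authorship ..111....222...
After op 4 (delete): buffer="ivjbehlujbskp" (len 13), cursors c1@4 c2@10, authorship ..11....22...
After op 5 (move_left): buffer="ivjbehlujbskp" (len 13), cursors c1@3 c2@9, authorship ..11....22...
Authorship (.=original, N=cursor N): . . 1 1 . . . . 2 2 . . .
Index 2: author = 1

Answer: cursor 1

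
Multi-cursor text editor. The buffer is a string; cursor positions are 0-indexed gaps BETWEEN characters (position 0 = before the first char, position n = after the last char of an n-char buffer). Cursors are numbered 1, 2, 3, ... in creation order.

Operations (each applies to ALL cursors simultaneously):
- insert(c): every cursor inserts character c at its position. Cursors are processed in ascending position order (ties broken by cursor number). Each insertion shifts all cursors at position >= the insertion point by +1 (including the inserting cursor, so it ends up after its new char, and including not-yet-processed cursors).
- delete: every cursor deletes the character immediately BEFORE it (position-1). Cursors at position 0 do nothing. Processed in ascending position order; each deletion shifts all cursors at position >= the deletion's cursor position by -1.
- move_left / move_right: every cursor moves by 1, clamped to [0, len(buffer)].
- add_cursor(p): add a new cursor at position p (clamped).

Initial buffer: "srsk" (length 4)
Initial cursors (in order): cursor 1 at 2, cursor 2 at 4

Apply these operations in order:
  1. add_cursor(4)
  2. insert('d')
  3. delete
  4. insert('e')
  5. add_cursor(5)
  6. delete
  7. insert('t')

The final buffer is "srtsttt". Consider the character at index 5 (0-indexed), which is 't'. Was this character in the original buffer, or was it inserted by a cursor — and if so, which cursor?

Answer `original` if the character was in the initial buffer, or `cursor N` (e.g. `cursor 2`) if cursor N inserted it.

Answer: cursor 3

Derivation:
After op 1 (add_cursor(4)): buffer="srsk" (len 4), cursors c1@2 c2@4 c3@4, authorship ....
After op 2 (insert('d')): buffer="srdskdd" (len 7), cursors c1@3 c2@7 c3@7, authorship ..1..23
After op 3 (delete): buffer="srsk" (len 4), cursors c1@2 c2@4 c3@4, authorship ....
After op 4 (insert('e')): buffer="sreskee" (len 7), cursors c1@3 c2@7 c3@7, authorship ..1..23
After op 5 (add_cursor(5)): buffer="sreskee" (len 7), cursors c1@3 c4@5 c2@7 c3@7, authorship ..1..23
After op 6 (delete): buffer="srs" (len 3), cursors c1@2 c2@3 c3@3 c4@3, authorship ...
After op 7 (insert('t')): buffer="srtsttt" (len 7), cursors c1@3 c2@7 c3@7 c4@7, authorship ..1.234
Authorship (.=original, N=cursor N): . . 1 . 2 3 4
Index 5: author = 3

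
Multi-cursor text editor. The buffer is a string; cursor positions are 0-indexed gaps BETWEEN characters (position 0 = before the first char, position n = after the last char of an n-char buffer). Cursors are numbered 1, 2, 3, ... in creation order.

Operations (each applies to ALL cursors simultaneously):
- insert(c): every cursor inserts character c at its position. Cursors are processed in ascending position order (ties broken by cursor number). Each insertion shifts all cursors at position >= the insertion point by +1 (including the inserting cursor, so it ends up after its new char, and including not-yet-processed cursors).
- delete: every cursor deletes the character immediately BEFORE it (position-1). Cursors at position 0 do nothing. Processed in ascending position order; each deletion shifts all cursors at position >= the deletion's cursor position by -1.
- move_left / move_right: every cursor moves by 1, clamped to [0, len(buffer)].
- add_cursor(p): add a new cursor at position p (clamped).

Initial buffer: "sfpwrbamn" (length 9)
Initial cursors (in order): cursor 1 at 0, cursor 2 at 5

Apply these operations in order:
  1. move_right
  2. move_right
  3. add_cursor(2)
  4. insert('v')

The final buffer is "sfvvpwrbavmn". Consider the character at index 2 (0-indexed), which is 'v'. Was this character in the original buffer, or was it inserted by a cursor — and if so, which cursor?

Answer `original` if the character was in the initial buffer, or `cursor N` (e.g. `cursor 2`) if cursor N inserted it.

Answer: cursor 1

Derivation:
After op 1 (move_right): buffer="sfpwrbamn" (len 9), cursors c1@1 c2@6, authorship .........
After op 2 (move_right): buffer="sfpwrbamn" (len 9), cursors c1@2 c2@7, authorship .........
After op 3 (add_cursor(2)): buffer="sfpwrbamn" (len 9), cursors c1@2 c3@2 c2@7, authorship .........
After op 4 (insert('v')): buffer="sfvvpwrbavmn" (len 12), cursors c1@4 c3@4 c2@10, authorship ..13.....2..
Authorship (.=original, N=cursor N): . . 1 3 . . . . . 2 . .
Index 2: author = 1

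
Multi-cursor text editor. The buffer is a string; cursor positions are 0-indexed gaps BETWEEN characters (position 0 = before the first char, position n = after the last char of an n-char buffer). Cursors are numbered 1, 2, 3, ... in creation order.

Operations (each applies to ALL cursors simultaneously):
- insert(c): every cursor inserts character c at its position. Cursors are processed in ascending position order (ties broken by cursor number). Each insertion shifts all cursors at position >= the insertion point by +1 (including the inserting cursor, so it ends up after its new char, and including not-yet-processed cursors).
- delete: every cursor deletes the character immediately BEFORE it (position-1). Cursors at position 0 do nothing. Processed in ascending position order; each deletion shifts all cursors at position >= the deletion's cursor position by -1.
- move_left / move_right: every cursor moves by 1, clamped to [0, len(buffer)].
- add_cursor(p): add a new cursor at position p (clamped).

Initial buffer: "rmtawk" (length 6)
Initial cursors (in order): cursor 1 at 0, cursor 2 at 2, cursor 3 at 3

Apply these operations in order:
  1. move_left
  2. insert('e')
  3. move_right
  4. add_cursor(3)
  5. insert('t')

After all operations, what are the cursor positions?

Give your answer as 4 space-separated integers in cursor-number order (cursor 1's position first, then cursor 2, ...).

Answer: 3 7 10 5

Derivation:
After op 1 (move_left): buffer="rmtawk" (len 6), cursors c1@0 c2@1 c3@2, authorship ......
After op 2 (insert('e')): buffer="eremetawk" (len 9), cursors c1@1 c2@3 c3@5, authorship 1.2.3....
After op 3 (move_right): buffer="eremetawk" (len 9), cursors c1@2 c2@4 c3@6, authorship 1.2.3....
After op 4 (add_cursor(3)): buffer="eremetawk" (len 9), cursors c1@2 c4@3 c2@4 c3@6, authorship 1.2.3....
After op 5 (insert('t')): buffer="ertetmtettawk" (len 13), cursors c1@3 c4@5 c2@7 c3@10, authorship 1.124.23.3...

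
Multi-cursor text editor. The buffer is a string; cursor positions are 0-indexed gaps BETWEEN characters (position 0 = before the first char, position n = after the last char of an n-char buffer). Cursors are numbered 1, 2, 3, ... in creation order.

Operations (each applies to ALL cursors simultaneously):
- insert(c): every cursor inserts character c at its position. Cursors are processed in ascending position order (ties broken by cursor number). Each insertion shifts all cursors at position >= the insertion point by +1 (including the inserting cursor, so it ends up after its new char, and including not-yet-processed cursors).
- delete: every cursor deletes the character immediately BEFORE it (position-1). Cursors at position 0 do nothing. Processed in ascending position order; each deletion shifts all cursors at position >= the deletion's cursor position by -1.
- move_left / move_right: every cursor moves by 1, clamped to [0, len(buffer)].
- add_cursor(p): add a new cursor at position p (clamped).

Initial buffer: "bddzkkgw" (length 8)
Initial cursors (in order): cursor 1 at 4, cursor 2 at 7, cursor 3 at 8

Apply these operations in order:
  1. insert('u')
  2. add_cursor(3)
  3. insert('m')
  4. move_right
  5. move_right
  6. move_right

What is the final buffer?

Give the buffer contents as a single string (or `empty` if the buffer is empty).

Answer: bddmzumkkgumwum

Derivation:
After op 1 (insert('u')): buffer="bddzukkguwu" (len 11), cursors c1@5 c2@9 c3@11, authorship ....1...2.3
After op 2 (add_cursor(3)): buffer="bddzukkguwu" (len 11), cursors c4@3 c1@5 c2@9 c3@11, authorship ....1...2.3
After op 3 (insert('m')): buffer="bddmzumkkgumwum" (len 15), cursors c4@4 c1@7 c2@12 c3@15, authorship ...4.11...22.33
After op 4 (move_right): buffer="bddmzumkkgumwum" (len 15), cursors c4@5 c1@8 c2@13 c3@15, authorship ...4.11...22.33
After op 5 (move_right): buffer="bddmzumkkgumwum" (len 15), cursors c4@6 c1@9 c2@14 c3@15, authorship ...4.11...22.33
After op 6 (move_right): buffer="bddmzumkkgumwum" (len 15), cursors c4@7 c1@10 c2@15 c3@15, authorship ...4.11...22.33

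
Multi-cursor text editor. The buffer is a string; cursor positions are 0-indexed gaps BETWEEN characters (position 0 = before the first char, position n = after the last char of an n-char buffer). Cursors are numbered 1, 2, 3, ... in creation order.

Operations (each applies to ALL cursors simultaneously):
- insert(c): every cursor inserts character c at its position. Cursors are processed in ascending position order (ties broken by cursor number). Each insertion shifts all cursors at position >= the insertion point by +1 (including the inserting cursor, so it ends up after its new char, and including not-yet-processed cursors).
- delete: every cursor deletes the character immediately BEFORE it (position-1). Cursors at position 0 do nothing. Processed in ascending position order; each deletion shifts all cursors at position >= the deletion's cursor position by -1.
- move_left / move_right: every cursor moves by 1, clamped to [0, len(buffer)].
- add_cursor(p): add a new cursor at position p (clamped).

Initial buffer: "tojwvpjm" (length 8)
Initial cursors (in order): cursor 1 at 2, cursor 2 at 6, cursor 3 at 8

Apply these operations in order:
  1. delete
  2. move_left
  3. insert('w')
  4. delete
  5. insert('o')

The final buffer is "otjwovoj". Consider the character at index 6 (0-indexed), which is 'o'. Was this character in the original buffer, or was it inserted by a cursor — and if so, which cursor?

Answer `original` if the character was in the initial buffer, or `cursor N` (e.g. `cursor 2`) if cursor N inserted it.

After op 1 (delete): buffer="tjwvj" (len 5), cursors c1@1 c2@4 c3@5, authorship .....
After op 2 (move_left): buffer="tjwvj" (len 5), cursors c1@0 c2@3 c3@4, authorship .....
After op 3 (insert('w')): buffer="wtjwwvwj" (len 8), cursors c1@1 c2@5 c3@7, authorship 1...2.3.
After op 4 (delete): buffer="tjwvj" (len 5), cursors c1@0 c2@3 c3@4, authorship .....
After op 5 (insert('o')): buffer="otjwovoj" (len 8), cursors c1@1 c2@5 c3@7, authorship 1...2.3.
Authorship (.=original, N=cursor N): 1 . . . 2 . 3 .
Index 6: author = 3

Answer: cursor 3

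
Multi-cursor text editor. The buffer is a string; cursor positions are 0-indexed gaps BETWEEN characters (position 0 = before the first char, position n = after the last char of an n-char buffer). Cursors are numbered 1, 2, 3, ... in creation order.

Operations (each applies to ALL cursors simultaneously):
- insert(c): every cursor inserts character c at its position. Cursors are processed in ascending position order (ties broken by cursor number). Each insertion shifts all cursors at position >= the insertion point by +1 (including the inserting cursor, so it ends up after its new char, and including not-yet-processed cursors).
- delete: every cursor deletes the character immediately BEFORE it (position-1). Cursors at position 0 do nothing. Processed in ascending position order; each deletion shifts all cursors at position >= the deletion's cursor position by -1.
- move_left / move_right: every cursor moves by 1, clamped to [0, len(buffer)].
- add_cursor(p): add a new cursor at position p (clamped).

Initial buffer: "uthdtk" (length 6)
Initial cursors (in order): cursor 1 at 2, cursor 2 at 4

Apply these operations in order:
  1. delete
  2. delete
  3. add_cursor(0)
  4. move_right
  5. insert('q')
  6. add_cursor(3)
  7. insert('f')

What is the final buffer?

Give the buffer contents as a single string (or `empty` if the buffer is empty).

Answer: tqqfqfffk

Derivation:
After op 1 (delete): buffer="uhtk" (len 4), cursors c1@1 c2@2, authorship ....
After op 2 (delete): buffer="tk" (len 2), cursors c1@0 c2@0, authorship ..
After op 3 (add_cursor(0)): buffer="tk" (len 2), cursors c1@0 c2@0 c3@0, authorship ..
After op 4 (move_right): buffer="tk" (len 2), cursors c1@1 c2@1 c3@1, authorship ..
After op 5 (insert('q')): buffer="tqqqk" (len 5), cursors c1@4 c2@4 c3@4, authorship .123.
After op 6 (add_cursor(3)): buffer="tqqqk" (len 5), cursors c4@3 c1@4 c2@4 c3@4, authorship .123.
After op 7 (insert('f')): buffer="tqqfqfffk" (len 9), cursors c4@4 c1@8 c2@8 c3@8, authorship .1243123.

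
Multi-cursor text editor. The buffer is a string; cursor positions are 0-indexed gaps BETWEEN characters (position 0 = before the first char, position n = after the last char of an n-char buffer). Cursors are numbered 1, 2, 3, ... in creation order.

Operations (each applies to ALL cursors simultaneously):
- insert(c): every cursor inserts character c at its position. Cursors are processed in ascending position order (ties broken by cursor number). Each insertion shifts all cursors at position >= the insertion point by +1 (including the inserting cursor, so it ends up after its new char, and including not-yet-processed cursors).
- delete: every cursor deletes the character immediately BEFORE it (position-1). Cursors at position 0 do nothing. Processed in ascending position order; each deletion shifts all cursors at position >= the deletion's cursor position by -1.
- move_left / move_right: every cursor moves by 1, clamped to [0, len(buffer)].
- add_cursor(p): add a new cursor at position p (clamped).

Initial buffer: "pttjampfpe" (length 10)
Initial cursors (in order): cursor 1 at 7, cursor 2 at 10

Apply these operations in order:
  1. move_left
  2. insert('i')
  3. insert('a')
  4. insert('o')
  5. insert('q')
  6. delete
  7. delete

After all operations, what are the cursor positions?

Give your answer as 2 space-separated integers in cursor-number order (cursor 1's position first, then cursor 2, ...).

Answer: 8 13

Derivation:
After op 1 (move_left): buffer="pttjampfpe" (len 10), cursors c1@6 c2@9, authorship ..........
After op 2 (insert('i')): buffer="pttjamipfpie" (len 12), cursors c1@7 c2@11, authorship ......1...2.
After op 3 (insert('a')): buffer="pttjamiapfpiae" (len 14), cursors c1@8 c2@13, authorship ......11...22.
After op 4 (insert('o')): buffer="pttjamiaopfpiaoe" (len 16), cursors c1@9 c2@15, authorship ......111...222.
After op 5 (insert('q')): buffer="pttjamiaoqpfpiaoqe" (len 18), cursors c1@10 c2@17, authorship ......1111...2222.
After op 6 (delete): buffer="pttjamiaopfpiaoe" (len 16), cursors c1@9 c2@15, authorship ......111...222.
After op 7 (delete): buffer="pttjamiapfpiae" (len 14), cursors c1@8 c2@13, authorship ......11...22.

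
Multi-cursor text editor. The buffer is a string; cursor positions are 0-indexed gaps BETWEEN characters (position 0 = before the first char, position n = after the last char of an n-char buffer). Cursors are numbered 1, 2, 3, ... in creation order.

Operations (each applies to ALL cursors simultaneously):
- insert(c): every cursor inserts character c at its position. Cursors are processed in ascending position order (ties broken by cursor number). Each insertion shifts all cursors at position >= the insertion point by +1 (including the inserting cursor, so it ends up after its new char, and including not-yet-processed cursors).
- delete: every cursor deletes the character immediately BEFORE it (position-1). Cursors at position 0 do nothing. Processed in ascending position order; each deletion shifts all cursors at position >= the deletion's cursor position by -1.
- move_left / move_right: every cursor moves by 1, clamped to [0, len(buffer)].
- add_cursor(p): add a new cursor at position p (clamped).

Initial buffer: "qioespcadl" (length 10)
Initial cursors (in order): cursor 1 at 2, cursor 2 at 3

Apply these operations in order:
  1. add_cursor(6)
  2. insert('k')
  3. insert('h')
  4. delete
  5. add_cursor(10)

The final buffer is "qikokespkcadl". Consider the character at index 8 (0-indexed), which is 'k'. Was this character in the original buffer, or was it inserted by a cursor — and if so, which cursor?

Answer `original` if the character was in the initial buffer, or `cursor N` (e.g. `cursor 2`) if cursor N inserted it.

Answer: cursor 3

Derivation:
After op 1 (add_cursor(6)): buffer="qioespcadl" (len 10), cursors c1@2 c2@3 c3@6, authorship ..........
After op 2 (insert('k')): buffer="qikokespkcadl" (len 13), cursors c1@3 c2@5 c3@9, authorship ..1.2...3....
After op 3 (insert('h')): buffer="qikhokhespkhcadl" (len 16), cursors c1@4 c2@7 c3@12, authorship ..11.22...33....
After op 4 (delete): buffer="qikokespkcadl" (len 13), cursors c1@3 c2@5 c3@9, authorship ..1.2...3....
After op 5 (add_cursor(10)): buffer="qikokespkcadl" (len 13), cursors c1@3 c2@5 c3@9 c4@10, authorship ..1.2...3....
Authorship (.=original, N=cursor N): . . 1 . 2 . . . 3 . . . .
Index 8: author = 3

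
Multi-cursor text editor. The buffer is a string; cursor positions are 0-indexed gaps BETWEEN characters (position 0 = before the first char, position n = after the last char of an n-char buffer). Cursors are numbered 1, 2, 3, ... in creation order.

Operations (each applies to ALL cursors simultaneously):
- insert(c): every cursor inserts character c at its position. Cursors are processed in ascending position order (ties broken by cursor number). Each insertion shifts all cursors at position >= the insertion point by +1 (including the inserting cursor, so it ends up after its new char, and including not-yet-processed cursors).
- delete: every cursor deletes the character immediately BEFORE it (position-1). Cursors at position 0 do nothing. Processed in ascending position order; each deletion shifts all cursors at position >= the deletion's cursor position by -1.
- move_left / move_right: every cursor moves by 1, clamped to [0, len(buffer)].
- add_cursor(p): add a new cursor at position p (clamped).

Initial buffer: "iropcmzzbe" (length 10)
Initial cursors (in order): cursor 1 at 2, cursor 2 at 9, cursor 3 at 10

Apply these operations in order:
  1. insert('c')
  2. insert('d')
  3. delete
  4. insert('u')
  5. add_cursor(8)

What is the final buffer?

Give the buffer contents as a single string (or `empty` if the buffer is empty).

Answer: ircuopcmzzbcuecu

Derivation:
After op 1 (insert('c')): buffer="ircopcmzzbcec" (len 13), cursors c1@3 c2@11 c3@13, authorship ..1.......2.3
After op 2 (insert('d')): buffer="ircdopcmzzbcdecd" (len 16), cursors c1@4 c2@13 c3@16, authorship ..11.......22.33
After op 3 (delete): buffer="ircopcmzzbcec" (len 13), cursors c1@3 c2@11 c3@13, authorship ..1.......2.3
After op 4 (insert('u')): buffer="ircuopcmzzbcuecu" (len 16), cursors c1@4 c2@13 c3@16, authorship ..11.......22.33
After op 5 (add_cursor(8)): buffer="ircuopcmzzbcuecu" (len 16), cursors c1@4 c4@8 c2@13 c3@16, authorship ..11.......22.33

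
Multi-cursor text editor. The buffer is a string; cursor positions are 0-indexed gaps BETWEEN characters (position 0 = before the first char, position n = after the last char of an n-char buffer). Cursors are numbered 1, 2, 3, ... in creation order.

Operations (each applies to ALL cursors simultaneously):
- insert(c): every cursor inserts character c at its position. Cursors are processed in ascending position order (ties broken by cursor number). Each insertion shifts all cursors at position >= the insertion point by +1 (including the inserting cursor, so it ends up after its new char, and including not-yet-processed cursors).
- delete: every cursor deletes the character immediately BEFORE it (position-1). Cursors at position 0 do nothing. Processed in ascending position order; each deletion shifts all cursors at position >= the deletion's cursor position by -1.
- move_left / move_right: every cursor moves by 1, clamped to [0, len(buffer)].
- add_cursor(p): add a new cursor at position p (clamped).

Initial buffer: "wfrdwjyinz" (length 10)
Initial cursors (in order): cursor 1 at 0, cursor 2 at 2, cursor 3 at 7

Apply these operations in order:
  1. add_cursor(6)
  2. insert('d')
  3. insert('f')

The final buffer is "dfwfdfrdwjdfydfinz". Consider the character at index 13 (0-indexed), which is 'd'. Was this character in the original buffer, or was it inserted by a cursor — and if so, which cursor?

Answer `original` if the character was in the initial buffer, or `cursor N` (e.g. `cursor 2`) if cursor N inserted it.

Answer: cursor 3

Derivation:
After op 1 (add_cursor(6)): buffer="wfrdwjyinz" (len 10), cursors c1@0 c2@2 c4@6 c3@7, authorship ..........
After op 2 (insert('d')): buffer="dwfdrdwjdydinz" (len 14), cursors c1@1 c2@4 c4@9 c3@11, authorship 1..2....4.3...
After op 3 (insert('f')): buffer="dfwfdfrdwjdfydfinz" (len 18), cursors c1@2 c2@6 c4@12 c3@15, authorship 11..22....44.33...
Authorship (.=original, N=cursor N): 1 1 . . 2 2 . . . . 4 4 . 3 3 . . .
Index 13: author = 3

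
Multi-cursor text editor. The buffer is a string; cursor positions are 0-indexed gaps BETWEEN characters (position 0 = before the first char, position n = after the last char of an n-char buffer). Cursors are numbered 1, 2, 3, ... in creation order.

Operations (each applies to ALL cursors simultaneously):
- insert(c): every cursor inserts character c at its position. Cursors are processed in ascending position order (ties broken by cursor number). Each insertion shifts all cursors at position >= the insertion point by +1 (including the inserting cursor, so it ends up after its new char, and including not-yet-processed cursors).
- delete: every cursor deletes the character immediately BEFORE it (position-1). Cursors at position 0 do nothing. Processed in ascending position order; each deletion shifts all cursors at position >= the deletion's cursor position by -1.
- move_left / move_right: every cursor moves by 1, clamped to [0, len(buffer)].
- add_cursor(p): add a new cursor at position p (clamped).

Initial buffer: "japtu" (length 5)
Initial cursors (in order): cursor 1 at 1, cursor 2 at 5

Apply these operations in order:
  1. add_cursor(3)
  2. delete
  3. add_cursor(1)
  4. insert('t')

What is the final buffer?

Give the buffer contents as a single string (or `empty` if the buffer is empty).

After op 1 (add_cursor(3)): buffer="japtu" (len 5), cursors c1@1 c3@3 c2@5, authorship .....
After op 2 (delete): buffer="at" (len 2), cursors c1@0 c3@1 c2@2, authorship ..
After op 3 (add_cursor(1)): buffer="at" (len 2), cursors c1@0 c3@1 c4@1 c2@2, authorship ..
After op 4 (insert('t')): buffer="tatttt" (len 6), cursors c1@1 c3@4 c4@4 c2@6, authorship 1.34.2

Answer: tatttt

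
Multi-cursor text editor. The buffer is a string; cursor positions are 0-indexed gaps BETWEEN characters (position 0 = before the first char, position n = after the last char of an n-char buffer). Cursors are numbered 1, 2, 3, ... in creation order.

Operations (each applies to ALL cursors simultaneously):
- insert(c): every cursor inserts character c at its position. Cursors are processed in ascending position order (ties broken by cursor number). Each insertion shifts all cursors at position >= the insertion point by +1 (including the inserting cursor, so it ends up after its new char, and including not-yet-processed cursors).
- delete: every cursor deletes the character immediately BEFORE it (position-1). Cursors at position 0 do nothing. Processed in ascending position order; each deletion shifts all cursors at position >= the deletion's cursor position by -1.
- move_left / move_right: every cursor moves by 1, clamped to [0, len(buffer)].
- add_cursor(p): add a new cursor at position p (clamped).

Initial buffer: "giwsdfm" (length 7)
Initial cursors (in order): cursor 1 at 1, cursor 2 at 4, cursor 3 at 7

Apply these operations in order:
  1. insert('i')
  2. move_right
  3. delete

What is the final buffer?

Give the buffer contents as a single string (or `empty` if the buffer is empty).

After op 1 (insert('i')): buffer="giiwsidfmi" (len 10), cursors c1@2 c2@6 c3@10, authorship .1...2...3
After op 2 (move_right): buffer="giiwsidfmi" (len 10), cursors c1@3 c2@7 c3@10, authorship .1...2...3
After op 3 (delete): buffer="giwsifm" (len 7), cursors c1@2 c2@5 c3@7, authorship .1..2..

Answer: giwsifm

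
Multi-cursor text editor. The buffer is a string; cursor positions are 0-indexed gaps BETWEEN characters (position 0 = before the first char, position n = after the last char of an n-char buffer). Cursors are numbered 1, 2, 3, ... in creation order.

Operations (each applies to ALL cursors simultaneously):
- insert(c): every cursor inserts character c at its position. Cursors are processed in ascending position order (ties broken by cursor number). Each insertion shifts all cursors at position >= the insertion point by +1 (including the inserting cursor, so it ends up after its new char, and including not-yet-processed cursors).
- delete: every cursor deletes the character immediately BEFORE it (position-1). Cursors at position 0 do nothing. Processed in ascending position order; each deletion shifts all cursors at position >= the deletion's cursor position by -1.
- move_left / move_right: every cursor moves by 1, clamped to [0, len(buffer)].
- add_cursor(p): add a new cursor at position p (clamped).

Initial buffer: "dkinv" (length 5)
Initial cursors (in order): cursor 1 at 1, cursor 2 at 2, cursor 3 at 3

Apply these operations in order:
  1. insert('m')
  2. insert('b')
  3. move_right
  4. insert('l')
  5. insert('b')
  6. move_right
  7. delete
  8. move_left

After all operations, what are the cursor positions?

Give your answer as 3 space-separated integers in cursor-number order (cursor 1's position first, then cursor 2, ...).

After op 1 (insert('m')): buffer="dmkmimnv" (len 8), cursors c1@2 c2@4 c3@6, authorship .1.2.3..
After op 2 (insert('b')): buffer="dmbkmbimbnv" (len 11), cursors c1@3 c2@6 c3@9, authorship .11.22.33..
After op 3 (move_right): buffer="dmbkmbimbnv" (len 11), cursors c1@4 c2@7 c3@10, authorship .11.22.33..
After op 4 (insert('l')): buffer="dmbklmbilmbnlv" (len 14), cursors c1@5 c2@9 c3@13, authorship .11.122.233.3.
After op 5 (insert('b')): buffer="dmbklbmbilbmbnlbv" (len 17), cursors c1@6 c2@11 c3@16, authorship .11.1122.2233.33.
After op 6 (move_right): buffer="dmbklbmbilbmbnlbv" (len 17), cursors c1@7 c2@12 c3@17, authorship .11.1122.2233.33.
After op 7 (delete): buffer="dmbklbbilbbnlb" (len 14), cursors c1@6 c2@10 c3@14, authorship .11.112.223.33
After op 8 (move_left): buffer="dmbklbbilbbnlb" (len 14), cursors c1@5 c2@9 c3@13, authorship .11.112.223.33

Answer: 5 9 13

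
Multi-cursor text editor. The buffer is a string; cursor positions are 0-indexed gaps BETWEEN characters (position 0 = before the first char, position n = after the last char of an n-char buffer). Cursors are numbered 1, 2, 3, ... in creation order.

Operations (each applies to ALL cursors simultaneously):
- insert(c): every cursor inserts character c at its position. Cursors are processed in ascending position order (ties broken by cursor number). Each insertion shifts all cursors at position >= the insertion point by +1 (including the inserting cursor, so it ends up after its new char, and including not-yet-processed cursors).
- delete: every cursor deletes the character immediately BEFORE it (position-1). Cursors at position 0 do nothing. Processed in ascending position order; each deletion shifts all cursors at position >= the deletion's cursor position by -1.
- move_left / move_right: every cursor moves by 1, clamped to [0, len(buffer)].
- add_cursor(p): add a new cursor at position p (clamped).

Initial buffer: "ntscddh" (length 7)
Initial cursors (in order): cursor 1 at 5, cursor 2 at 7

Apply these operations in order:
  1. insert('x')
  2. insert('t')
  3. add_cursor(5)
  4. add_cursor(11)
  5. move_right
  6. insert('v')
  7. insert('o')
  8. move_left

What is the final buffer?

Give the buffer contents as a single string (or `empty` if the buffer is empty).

After op 1 (insert('x')): buffer="ntscdxdhx" (len 9), cursors c1@6 c2@9, authorship .....1..2
After op 2 (insert('t')): buffer="ntscdxtdhxt" (len 11), cursors c1@7 c2@11, authorship .....11..22
After op 3 (add_cursor(5)): buffer="ntscdxtdhxt" (len 11), cursors c3@5 c1@7 c2@11, authorship .....11..22
After op 4 (add_cursor(11)): buffer="ntscdxtdhxt" (len 11), cursors c3@5 c1@7 c2@11 c4@11, authorship .....11..22
After op 5 (move_right): buffer="ntscdxtdhxt" (len 11), cursors c3@6 c1@8 c2@11 c4@11, authorship .....11..22
After op 6 (insert('v')): buffer="ntscdxvtdvhxtvv" (len 15), cursors c3@7 c1@10 c2@15 c4@15, authorship .....131.1.2224
After op 7 (insert('o')): buffer="ntscdxvotdvohxtvvoo" (len 19), cursors c3@8 c1@12 c2@19 c4@19, authorship .....1331.11.222424
After op 8 (move_left): buffer="ntscdxvotdvohxtvvoo" (len 19), cursors c3@7 c1@11 c2@18 c4@18, authorship .....1331.11.222424

Answer: ntscdxvotdvohxtvvoo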